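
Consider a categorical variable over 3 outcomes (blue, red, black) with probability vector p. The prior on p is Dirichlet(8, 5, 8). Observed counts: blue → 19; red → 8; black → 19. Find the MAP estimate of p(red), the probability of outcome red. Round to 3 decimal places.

The posterior is Dirichlet(αᵢ + nᵢ) = Dirichlet(27, 13, 27).
For a Dirichlet(a₁,…,a_K) with all aᵢ > 1, the mode has j-th component (aⱼ − 1)/(Σaᵢ − K).
Here Σaᵢ = 67 and K = 3, so p(red) = (13 − 1)/(67 − 3) = 12/64 ≈ 0.188.

MAP estimate of p(red) = 0.188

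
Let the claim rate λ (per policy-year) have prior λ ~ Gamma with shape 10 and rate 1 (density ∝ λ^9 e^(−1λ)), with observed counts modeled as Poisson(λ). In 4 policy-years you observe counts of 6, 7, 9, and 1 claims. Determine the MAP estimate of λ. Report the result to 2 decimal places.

Σxᵢ = 6+7+9+1 = 23, with n = 4.
Posterior ∝ λ^9e^(−1λ) · λ^23e^(−4λ) = λ^32e^(−5λ), i.e. Gamma(shape=33, rate=5).
The mode of a Gamma(a, b) with a ≥ 1 (shape–rate) is (a−1)/b = 32/5 ≈ 6.40.

λ̂_MAP = 6.40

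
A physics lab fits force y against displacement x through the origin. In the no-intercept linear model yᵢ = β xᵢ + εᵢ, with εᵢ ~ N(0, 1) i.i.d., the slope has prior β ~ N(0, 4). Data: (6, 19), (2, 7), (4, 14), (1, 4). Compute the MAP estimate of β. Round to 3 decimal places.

log p(β | y) = −Σ(yᵢ − βxᵢ)²/(2·1) − β²/(2·4) + const.
Setting the derivative to zero: Σxᵢ(yᵢ − βxᵢ)/1 − β/4 = 0, so β = Σxᵢyᵢ / (Σxᵢ² + σ²/τ²).
Σxᵢyᵢ = 6·19 + 2·7 + 4·14 + 1·4 = 188; Σxᵢ² = 57; σ²/τ² = 0.25.
β̂_MAP = 188 / (57 + 0.25) = 188/57.25 ≈ 3.284.

β̂_MAP = 3.284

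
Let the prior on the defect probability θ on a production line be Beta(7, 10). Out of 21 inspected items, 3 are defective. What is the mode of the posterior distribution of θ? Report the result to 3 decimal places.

θ̂_MAP = 0.250

Prior: Beta(7, 10).
Data: 3 successes in 21 trials. The binomial likelihood contributes θ^3(1−θ)^18, so the posterior is Beta(7+3, 10+18) = Beta(10, 28).
For Beta(a, b) with a, b > 1 the mode is (a−1)/(a+b−2) = 9/36 ≈ 0.250.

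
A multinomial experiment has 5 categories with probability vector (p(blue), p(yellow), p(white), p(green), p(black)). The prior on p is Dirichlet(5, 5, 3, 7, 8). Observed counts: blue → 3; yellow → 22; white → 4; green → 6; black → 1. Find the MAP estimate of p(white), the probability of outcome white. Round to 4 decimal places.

The posterior is Dirichlet(αᵢ + nᵢ) = Dirichlet(8, 27, 7, 13, 9).
For a Dirichlet(a₁,…,a_K) with all aᵢ > 1, the mode has j-th component (aⱼ − 1)/(Σaᵢ − K).
Here Σaᵢ = 64 and K = 5, so p(white) = (7 − 1)/(64 − 5) = 6/59 ≈ 0.1017.

MAP estimate of p(white) = 0.1017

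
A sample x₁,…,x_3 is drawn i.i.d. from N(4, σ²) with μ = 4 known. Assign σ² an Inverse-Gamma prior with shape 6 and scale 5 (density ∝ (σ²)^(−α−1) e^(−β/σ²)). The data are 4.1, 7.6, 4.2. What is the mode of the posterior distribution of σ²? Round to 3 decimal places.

Sum of squared deviations about the known mean: SS = (4.1−4)² + (7.6−4)² + (4.2−4)² = 13.01.
The Normal likelihood contributes (σ²)^(−n/2) exp(−SS/(2σ²)), so the posterior is Inverse-Gamma(α + n/2, β + SS/2) = Inverse-Gamma(7.5, 11.505).
The mode of Inverse-Gamma(a, b) is b/(a+1) = 11.505/8.5 ≈ 1.354.

σ̂²_MAP = 1.354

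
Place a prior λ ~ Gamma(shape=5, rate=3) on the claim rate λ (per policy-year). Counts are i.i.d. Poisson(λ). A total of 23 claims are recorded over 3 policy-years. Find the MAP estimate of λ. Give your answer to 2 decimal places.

λ̂_MAP = 4.50

Σxᵢ = 23, n = 3.
Posterior ∝ λ^4e^(−3λ) · λ^23e^(−3λ) = λ^27e^(−6λ), i.e. Gamma(shape=28, rate=6).
The mode of a Gamma(a, b) with a ≥ 1 (shape–rate) is (a−1)/b = 27/6 ≈ 4.50.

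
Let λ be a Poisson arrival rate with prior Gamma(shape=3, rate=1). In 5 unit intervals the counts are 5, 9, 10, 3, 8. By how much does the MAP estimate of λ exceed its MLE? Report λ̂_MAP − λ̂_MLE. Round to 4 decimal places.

MAP − MLE = -0.8333

Σxᵢ = 35. Posterior is Gamma(38, 6); MAP = (38−1)/6 = 37/6 ≈ 6.16667.
MLE = x̄ = 35/5 ≈ 7.00000.
Difference = 37/6 − 35/5 = -5/6 ≈ -0.8333.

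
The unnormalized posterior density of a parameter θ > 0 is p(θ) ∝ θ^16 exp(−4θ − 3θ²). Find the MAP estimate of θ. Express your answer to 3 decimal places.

ℓ'(θ) = 16/θ − 4 − 6θ. Setting this to zero and multiplying by θ: 6θ² + 4θ − 16 = 0.
θ = (−4 + √(4² + 4·6·16)) / (2·6) = (−4 + √400) / 12 = (−4 + 20)/12 = 4/3.
ℓ''(θ) = −16/θ² − 6 < 0, confirming a maximum.

θ̂_MAP = 1.333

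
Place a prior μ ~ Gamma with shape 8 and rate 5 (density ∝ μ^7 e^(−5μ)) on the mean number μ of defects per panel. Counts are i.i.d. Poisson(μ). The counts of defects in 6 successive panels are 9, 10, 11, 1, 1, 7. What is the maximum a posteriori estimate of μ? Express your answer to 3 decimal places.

μ̂_MAP = 4.182

Σxᵢ = 9+10+11+1+1+7 = 39, with n = 6.
Posterior ∝ μ^7e^(−5μ) · μ^39e^(−6μ) = μ^46e^(−11μ), i.e. Gamma(shape=47, rate=11).
The mode of a Gamma(a, b) with a ≥ 1 (shape–rate) is (a−1)/b = 46/11 ≈ 4.182.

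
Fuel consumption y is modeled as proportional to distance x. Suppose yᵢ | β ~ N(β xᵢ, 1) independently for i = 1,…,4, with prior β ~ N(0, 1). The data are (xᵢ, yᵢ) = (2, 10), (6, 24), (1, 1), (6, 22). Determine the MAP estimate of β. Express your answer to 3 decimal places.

log p(β | y) = −Σ(yᵢ − βxᵢ)²/(2·1) − β²/(2·1) + const.
Setting the derivative to zero: Σxᵢ(yᵢ − βxᵢ)/1 − β/1 = 0, so β = Σxᵢyᵢ / (Σxᵢ² + σ²/τ²).
Σxᵢyᵢ = 2·10 + 6·24 + 1·1 + 6·22 = 297; Σxᵢ² = 77; σ²/τ² = 1.
β̂_MAP = 297 / (77 + 1) = 297/78 ≈ 3.808.

β̂_MAP = 3.808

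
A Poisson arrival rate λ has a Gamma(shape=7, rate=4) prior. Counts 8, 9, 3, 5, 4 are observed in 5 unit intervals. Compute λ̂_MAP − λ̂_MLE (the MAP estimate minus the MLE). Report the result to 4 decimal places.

MAP − MLE = -1.9111

Σxᵢ = 29. Posterior is Gamma(36, 9); MAP = (36−1)/9 = 35/9 ≈ 3.88889.
MLE = x̄ = 29/5 ≈ 5.80000.
Difference = 35/9 − 29/5 = -86/45 ≈ -1.9111.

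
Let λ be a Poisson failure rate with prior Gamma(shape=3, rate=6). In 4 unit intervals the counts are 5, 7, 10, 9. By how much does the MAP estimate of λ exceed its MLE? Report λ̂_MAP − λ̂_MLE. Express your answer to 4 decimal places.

MAP − MLE = -4.4500

Σxᵢ = 31. Posterior is Gamma(34, 10); MAP = (34−1)/10 = 33/10 ≈ 3.30000.
MLE = x̄ = 31/4 ≈ 7.75000.
Difference = 33/10 − 31/4 = -89/20 ≈ -4.4500.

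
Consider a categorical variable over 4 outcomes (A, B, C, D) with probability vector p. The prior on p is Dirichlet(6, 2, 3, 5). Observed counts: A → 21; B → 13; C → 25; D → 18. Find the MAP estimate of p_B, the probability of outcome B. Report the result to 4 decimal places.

The posterior is Dirichlet(αᵢ + nᵢ) = Dirichlet(27, 15, 28, 23).
For a Dirichlet(a₁,…,a_K) with all aᵢ > 1, the mode has j-th component (aⱼ − 1)/(Σaᵢ − K).
Here Σaᵢ = 93 and K = 4, so p_B = (15 − 1)/(93 − 4) = 14/89 ≈ 0.1573.

MAP estimate of p_B = 0.1573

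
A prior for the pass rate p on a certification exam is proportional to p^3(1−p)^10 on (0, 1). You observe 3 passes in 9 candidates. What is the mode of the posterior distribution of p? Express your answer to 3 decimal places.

The prior density ∝ p^3(1−p)^10 is the kernel of Beta(4, 11).
Data: 3 successes in 9 trials. The binomial likelihood contributes p^3(1−p)^6, so the posterior is Beta(4+3, 11+6) = Beta(7, 17).
For Beta(a, b) with a, b > 1 the mode is (a−1)/(a+b−2) = 6/22 ≈ 0.273.

p̂_MAP = 0.273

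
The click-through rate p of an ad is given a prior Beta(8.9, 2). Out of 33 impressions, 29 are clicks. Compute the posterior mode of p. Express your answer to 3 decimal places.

p̂_MAP = 0.881

Prior: Beta(8.9, 2).
Data: 29 successes in 33 trials. The binomial likelihood contributes p^29(1−p)^4, so the posterior is Beta(8.9+29, 2+4) = Beta(37.9, 6).
For Beta(a, b) with a, b > 1 the mode is (a−1)/(a+b−2) = 36.9/41.9 ≈ 0.881.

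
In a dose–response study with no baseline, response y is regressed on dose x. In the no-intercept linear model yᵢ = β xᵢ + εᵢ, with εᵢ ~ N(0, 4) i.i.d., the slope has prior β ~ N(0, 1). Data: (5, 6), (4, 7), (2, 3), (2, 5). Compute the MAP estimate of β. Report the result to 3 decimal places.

β̂_MAP = 1.396

log p(β | y) = −Σ(yᵢ − βxᵢ)²/(2·4) − β²/(2·1) + const.
Setting the derivative to zero: Σxᵢ(yᵢ − βxᵢ)/4 − β/1 = 0, so β = Σxᵢyᵢ / (Σxᵢ² + σ²/τ²).
Σxᵢyᵢ = 5·6 + 4·7 + 2·3 + 2·5 = 74; Σxᵢ² = 49; σ²/τ² = 4.
β̂_MAP = 74 / (49 + 4) = 74/53 ≈ 1.396.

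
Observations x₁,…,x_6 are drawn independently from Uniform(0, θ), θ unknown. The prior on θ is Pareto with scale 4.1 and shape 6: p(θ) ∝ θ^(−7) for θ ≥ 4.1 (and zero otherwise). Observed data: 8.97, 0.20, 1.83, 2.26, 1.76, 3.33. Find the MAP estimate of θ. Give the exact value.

θ̂_MAP = 8.97

The Uniform(0, θ) likelihood is θ^(−n) for θ ≥ max(xᵢ), zero otherwise. Here max(xᵢ) = 8.97.
Posterior ∝ θ^(−7) · θ^(−6) = θ^(−13) on θ ≥ max(4.1, 8.97) = 8.97.
This density is strictly decreasing in θ, so the posterior mode lies at the lower boundary of the support.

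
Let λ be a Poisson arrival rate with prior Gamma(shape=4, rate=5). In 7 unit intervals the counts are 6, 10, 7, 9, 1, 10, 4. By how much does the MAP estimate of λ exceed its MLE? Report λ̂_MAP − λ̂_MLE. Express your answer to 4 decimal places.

MAP − MLE = -2.5476

Σxᵢ = 47. Posterior is Gamma(51, 12); MAP = (51−1)/12 = 50/12 ≈ 4.16667.
MLE = x̄ = 47/7 ≈ 6.71429.
Difference = 50/12 − 47/7 = -107/42 ≈ -2.5476.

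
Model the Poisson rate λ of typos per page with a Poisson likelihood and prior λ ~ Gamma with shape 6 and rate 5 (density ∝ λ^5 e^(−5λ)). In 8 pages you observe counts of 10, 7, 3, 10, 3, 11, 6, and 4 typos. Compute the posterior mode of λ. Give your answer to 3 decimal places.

λ̂_MAP = 4.538

Σxᵢ = 10+7+3+10+3+11+6+4 = 54, with n = 8.
Posterior ∝ λ^5e^(−5λ) · λ^54e^(−8λ) = λ^59e^(−13λ), i.e. Gamma(shape=60, rate=13).
The mode of a Gamma(a, b) with a ≥ 1 (shape–rate) is (a−1)/b = 59/13 ≈ 4.538.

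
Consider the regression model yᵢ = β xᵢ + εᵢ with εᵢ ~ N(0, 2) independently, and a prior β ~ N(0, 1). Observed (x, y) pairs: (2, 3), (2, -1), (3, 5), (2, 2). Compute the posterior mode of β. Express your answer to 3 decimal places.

log p(β | y) = −Σ(yᵢ − βxᵢ)²/(2·2) − β²/(2·1) + const.
Setting the derivative to zero: Σxᵢ(yᵢ − βxᵢ)/2 − β/1 = 0, so β = Σxᵢyᵢ / (Σxᵢ² + σ²/τ²).
Σxᵢyᵢ = 2·3 + 2·(-1) + 3·5 + 2·2 = 23; Σxᵢ² = 21; σ²/τ² = 2.
β̂_MAP = 23 / (21 + 2) = 23/23 ≈ 1.000.

β̂_MAP = 1.000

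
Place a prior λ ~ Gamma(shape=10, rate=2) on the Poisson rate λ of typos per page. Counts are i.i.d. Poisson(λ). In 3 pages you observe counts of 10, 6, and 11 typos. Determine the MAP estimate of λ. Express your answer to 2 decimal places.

λ̂_MAP = 7.20

Σxᵢ = 10+6+11 = 27, with n = 3.
Posterior ∝ λ^9e^(−2λ) · λ^27e^(−3λ) = λ^36e^(−5λ), i.e. Gamma(shape=37, rate=5).
The mode of a Gamma(a, b) with a ≥ 1 (shape–rate) is (a−1)/b = 36/5 ≈ 7.20.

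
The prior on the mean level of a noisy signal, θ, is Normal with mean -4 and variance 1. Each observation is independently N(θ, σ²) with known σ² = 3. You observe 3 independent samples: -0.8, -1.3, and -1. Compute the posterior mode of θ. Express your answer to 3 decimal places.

n = 3; x̄ = ((-0.8) + (-1.3) + (-1))/3 = -3.1/3 = -31/30 ≈ -1.0333.
For a Normal prior and Normal likelihood with known variance, the posterior is Normal; its mode equals its mean, the precision-weighted average.
Prior precision 1/σ₀² = 1/1 = 1; data precision n/σ² = 3/3 = 1.
θ̂ = (1·(-4) + 1·(-31/30)) / (1 + 1) = (-151/30)/2 = -151/60 ≈ -2.517.

θ̂_MAP = -2.517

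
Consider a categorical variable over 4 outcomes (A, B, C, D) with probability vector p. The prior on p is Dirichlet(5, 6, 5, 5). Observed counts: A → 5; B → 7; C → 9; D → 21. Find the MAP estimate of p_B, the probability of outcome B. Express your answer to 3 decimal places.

MAP estimate of p_B = 0.203

The posterior is Dirichlet(αᵢ + nᵢ) = Dirichlet(10, 13, 14, 26).
For a Dirichlet(a₁,…,a_K) with all aᵢ > 1, the mode has j-th component (aⱼ − 1)/(Σaᵢ − K).
Here Σaᵢ = 63 and K = 4, so p_B = (13 − 1)/(63 − 4) = 12/59 ≈ 0.203.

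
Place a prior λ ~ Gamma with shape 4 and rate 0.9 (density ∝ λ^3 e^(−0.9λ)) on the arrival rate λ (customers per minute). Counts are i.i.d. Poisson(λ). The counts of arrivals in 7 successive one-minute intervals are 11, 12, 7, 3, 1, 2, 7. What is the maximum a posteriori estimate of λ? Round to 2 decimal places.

Σxᵢ = 11+12+7+3+1+2+7 = 43, with n = 7.
Posterior ∝ λ^3e^(−0.9λ) · λ^43e^(−7λ) = λ^46e^(−7.9λ), i.e. Gamma(shape=47, rate=7.9).
The mode of a Gamma(a, b) with a ≥ 1 (shape–rate) is (a−1)/b = 46/7.9 ≈ 5.82.

λ̂_MAP = 5.82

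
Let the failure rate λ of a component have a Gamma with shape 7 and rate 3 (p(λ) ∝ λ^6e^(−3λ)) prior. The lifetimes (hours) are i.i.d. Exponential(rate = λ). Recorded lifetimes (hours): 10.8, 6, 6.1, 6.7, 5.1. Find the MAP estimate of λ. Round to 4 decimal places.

λ̂_MAP = 0.2918

The Exponential(rate=λ) likelihood is ∝ λ^n e^(−λΣtᵢ). Here n = 5 and Σtᵢ = 10.8 + 6 + 6.1 + 6.7 + 5.1 = 34.7.
Posterior ∝ λ^6e^(−3λ) · λ^5e^(−34.7λ) = λ^11e^(−37.7λ), i.e. Gamma(12, 37.7).
Mode = (a−1)/b = 11/37.7 ≈ 0.2918.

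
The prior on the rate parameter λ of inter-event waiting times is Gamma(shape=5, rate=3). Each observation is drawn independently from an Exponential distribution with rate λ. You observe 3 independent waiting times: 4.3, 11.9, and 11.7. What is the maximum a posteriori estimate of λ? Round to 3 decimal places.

The Exponential(rate=λ) likelihood is ∝ λ^n e^(−λΣtᵢ). Here n = 3 and Σtᵢ = 4.3 + 11.9 + 11.7 = 27.9.
Posterior ∝ λ^4e^(−3λ) · λ^3e^(−27.9λ) = λ^7e^(−30.9λ), i.e. Gamma(8, 30.9).
Mode = (a−1)/b = 7/30.9 ≈ 0.227.

λ̂_MAP = 0.227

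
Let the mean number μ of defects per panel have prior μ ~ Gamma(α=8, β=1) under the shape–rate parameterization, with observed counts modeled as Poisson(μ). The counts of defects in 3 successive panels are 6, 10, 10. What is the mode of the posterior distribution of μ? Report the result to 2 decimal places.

μ̂_MAP = 8.25

Σxᵢ = 6+10+10 = 26, with n = 3.
Posterior ∝ μ^7e^(−1μ) · μ^26e^(−3μ) = μ^33e^(−4μ), i.e. Gamma(shape=34, rate=4).
The mode of a Gamma(a, b) with a ≥ 1 (shape–rate) is (a−1)/b = 33/4 ≈ 8.25.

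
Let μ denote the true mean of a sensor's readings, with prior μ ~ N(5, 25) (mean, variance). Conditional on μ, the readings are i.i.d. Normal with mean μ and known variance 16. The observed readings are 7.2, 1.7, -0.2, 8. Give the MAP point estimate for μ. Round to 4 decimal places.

μ̂_MAP = 4.2888

n = 4; x̄ = (7.2 + 1.7 + (-0.2) + 8)/4 = 16.7/4 = 4.175.
For a Normal prior and Normal likelihood with known variance, the posterior is Normal; its mode equals its mean, the precision-weighted average.
Prior precision 1/σ₀² = 1/25 = 0.04; data precision n/σ² = 4/16 = 0.25.
μ̂ = (0.04·5 + 0.25·4.175) / (0.04 + 0.25) = 1.24375/0.29 = 995/232 ≈ 4.2888.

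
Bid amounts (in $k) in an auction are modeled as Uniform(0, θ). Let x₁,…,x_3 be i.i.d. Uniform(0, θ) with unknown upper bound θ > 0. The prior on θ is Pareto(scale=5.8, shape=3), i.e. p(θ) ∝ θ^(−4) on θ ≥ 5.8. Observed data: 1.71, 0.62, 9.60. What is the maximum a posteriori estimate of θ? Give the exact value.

θ̂_MAP = 9.60

The Uniform(0, θ) likelihood is θ^(−n) for θ ≥ max(xᵢ), zero otherwise. Here max(xᵢ) = 9.60.
Posterior ∝ θ^(−4) · θ^(−3) = θ^(−7) on θ ≥ max(5.8, 9.60) = 9.60.
This density is strictly decreasing in θ, so the posterior mode lies at the lower boundary of the support.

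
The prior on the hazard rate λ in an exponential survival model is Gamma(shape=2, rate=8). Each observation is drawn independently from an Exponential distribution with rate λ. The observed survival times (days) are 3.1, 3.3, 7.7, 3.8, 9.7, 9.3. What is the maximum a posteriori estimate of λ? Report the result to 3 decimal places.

λ̂_MAP = 0.156

The Exponential(rate=λ) likelihood is ∝ λ^n e^(−λΣtᵢ). Here n = 6 and Σtᵢ = 3.1 + 3.3 + 7.7 + 3.8 + 9.7 + 9.3 = 36.9.
Posterior ∝ λe^(−8λ) · λ^6e^(−36.9λ) = λ^7e^(−44.9λ), i.e. Gamma(8, 44.9).
Mode = (a−1)/b = 7/44.9 ≈ 0.156.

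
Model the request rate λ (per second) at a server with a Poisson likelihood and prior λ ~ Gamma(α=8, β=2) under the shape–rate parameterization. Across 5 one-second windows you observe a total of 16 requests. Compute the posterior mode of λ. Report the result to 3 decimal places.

Σxᵢ = 16, n = 5.
Posterior ∝ λ^7e^(−2λ) · λ^16e^(−5λ) = λ^23e^(−7λ), i.e. Gamma(shape=24, rate=7).
The mode of a Gamma(a, b) with a ≥ 1 (shape–rate) is (a−1)/b = 23/7 ≈ 3.286.

λ̂_MAP = 3.286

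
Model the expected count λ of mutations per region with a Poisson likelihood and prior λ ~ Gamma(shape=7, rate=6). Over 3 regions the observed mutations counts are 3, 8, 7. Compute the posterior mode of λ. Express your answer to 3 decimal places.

Σxᵢ = 3+8+7 = 18, with n = 3.
Posterior ∝ λ^6e^(−6λ) · λ^18e^(−3λ) = λ^24e^(−9λ), i.e. Gamma(shape=25, rate=9).
The mode of a Gamma(a, b) with a ≥ 1 (shape–rate) is (a−1)/b = 24/9 ≈ 2.667.

λ̂_MAP = 2.667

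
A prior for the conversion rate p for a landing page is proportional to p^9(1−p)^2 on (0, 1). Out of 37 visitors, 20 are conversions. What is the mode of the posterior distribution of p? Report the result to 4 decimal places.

The prior density ∝ p^9(1−p)^2 is the kernel of Beta(10, 3).
Data: 20 successes in 37 trials. The binomial likelihood contributes p^20(1−p)^17, so the posterior is Beta(10+20, 3+17) = Beta(30, 20).
For Beta(a, b) with a, b > 1 the mode is (a−1)/(a+b−2) = 29/48 ≈ 0.6042.

p̂_MAP = 0.6042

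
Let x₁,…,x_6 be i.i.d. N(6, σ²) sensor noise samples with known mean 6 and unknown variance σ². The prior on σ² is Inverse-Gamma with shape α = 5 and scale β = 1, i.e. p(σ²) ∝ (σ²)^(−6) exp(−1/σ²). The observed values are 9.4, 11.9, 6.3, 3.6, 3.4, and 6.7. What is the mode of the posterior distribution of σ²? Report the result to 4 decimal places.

σ̂²_MAP = 3.4150

Sum of squared deviations about the known mean: SS = (9.4−6)² + (11.9−6)² + (6.3−6)² + (3.6−6)² + (3.4−6)² + (6.7−6)² = 59.47.
The Normal likelihood contributes (σ²)^(−n/2) exp(−SS/(2σ²)), so the posterior is Inverse-Gamma(α + n/2, β + SS/2) = Inverse-Gamma(8, 30.735).
The mode of Inverse-Gamma(a, b) is b/(a+1) = 30.735/9 ≈ 3.4150.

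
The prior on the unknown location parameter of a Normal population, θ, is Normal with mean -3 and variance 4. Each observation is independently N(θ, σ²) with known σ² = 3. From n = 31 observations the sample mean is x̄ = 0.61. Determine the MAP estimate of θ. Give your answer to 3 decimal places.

θ̂_MAP = 0.525

n = 31, x̄ = 0.61.
For a Normal prior and Normal likelihood with known variance, the posterior is Normal; its mode equals its mean, the precision-weighted average.
Prior precision 1/σ₀² = 1/4 = 0.25; data precision n/σ² = 31/3.
θ̂ = (0.25·(-3) + (31/3)·0.61) / (0.25 + 31/3) = (833/150)/(127/12) = 1666/3175 ≈ 0.525.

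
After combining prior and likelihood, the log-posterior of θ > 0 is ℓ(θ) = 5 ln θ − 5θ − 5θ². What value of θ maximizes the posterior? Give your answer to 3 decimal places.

ℓ'(θ) = 5/θ − 5 − 10θ. Setting this to zero and multiplying by θ: 10θ² + 5θ − 5 = 0.
θ = (−5 + √(5² + 4·10·5)) / (2·10) = (−5 + √225) / 20 = (−5 + 15)/20 = 1/2.
ℓ''(θ) = −5/θ² − 10 < 0, confirming a maximum.

θ̂_MAP = 0.500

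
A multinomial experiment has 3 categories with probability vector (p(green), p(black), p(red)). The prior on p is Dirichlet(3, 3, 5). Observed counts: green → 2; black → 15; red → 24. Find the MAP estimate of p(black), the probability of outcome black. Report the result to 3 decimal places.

The posterior is Dirichlet(αᵢ + nᵢ) = Dirichlet(5, 18, 29).
For a Dirichlet(a₁,…,a_K) with all aᵢ > 1, the mode has j-th component (aⱼ − 1)/(Σaᵢ − K).
Here Σaᵢ = 52 and K = 3, so p(black) = (18 − 1)/(52 − 3) = 17/49 ≈ 0.347.

MAP estimate of p(black) = 0.347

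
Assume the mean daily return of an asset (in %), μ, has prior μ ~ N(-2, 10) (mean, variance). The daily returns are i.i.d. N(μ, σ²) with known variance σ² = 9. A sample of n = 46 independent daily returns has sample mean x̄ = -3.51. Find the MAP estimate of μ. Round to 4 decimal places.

n = 46, x̄ = -3.51.
For a Normal prior and Normal likelihood with known variance, the posterior is Normal; its mode equals its mean, the precision-weighted average.
Prior precision 1/σ₀² = 1/10 = 0.1; data precision n/σ² = 46/9.
μ̂ = (0.1·(-2) + (46/9)·(-3.51)) / (0.1 + 46/9) = (-18.14)/(469/90) = -8163/2345 ≈ -3.4810.

μ̂_MAP = -3.4810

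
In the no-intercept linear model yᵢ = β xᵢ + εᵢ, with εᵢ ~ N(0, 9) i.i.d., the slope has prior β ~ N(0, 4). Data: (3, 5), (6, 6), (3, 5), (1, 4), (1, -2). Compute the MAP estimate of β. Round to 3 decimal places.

log p(β | y) = −Σ(yᵢ − βxᵢ)²/(2·9) − β²/(2·4) + const.
Setting the derivative to zero: Σxᵢ(yᵢ − βxᵢ)/9 − β/4 = 0, so β = Σxᵢyᵢ / (Σxᵢ² + σ²/τ²).
Σxᵢyᵢ = 3·5 + 6·6 + 3·5 + 1·4 + 1·(-2) = 68; Σxᵢ² = 56; σ²/τ² = 2.25.
β̂_MAP = 68 / (56 + 2.25) = 68/58.25 ≈ 1.167.

β̂_MAP = 1.167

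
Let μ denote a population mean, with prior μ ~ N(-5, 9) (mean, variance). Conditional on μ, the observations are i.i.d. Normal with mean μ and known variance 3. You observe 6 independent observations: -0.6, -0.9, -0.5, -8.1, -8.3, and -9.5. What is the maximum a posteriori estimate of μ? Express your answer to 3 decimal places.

μ̂_MAP = -4.668

n = 6; x̄ = ((-0.6) + (-0.9) + (-0.5) + (-8.1) + (-8.3) + (-9.5))/6 = -27.9/6 = -4.65.
For a Normal prior and Normal likelihood with known variance, the posterior is Normal; its mode equals its mean, the precision-weighted average.
Prior precision 1/σ₀² = 1/9; data precision n/σ² = 6/3 = 2.
μ̂ = ((1/9)·(-5) + 2·(-4.65)) / (1/9 + 2) = (-887/90)/(19/9) = -887/190 ≈ -4.668.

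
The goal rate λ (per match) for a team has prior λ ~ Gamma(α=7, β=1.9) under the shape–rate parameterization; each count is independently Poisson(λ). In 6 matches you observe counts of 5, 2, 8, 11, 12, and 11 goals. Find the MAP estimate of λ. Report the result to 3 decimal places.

λ̂_MAP = 6.962

Σxᵢ = 5+2+8+11+12+11 = 49, with n = 6.
Posterior ∝ λ^6e^(−1.9λ) · λ^49e^(−6λ) = λ^55e^(−7.9λ), i.e. Gamma(shape=56, rate=7.9).
The mode of a Gamma(a, b) with a ≥ 1 (shape–rate) is (a−1)/b = 55/7.9 ≈ 6.962.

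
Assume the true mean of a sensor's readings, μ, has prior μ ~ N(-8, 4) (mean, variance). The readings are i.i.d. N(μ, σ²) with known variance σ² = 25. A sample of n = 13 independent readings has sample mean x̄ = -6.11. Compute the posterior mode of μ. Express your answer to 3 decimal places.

μ̂_MAP = -6.724

n = 13, x̄ = -6.11.
For a Normal prior and Normal likelihood with known variance, the posterior is Normal; its mode equals its mean, the precision-weighted average.
Prior precision 1/σ₀² = 1/4 = 0.25; data precision n/σ² = 13/25 = 0.52.
μ̂ = (0.25·(-8) + 0.52·(-6.11)) / (0.25 + 0.52) = (-5.1772)/0.77 = -1849/275 ≈ -6.724.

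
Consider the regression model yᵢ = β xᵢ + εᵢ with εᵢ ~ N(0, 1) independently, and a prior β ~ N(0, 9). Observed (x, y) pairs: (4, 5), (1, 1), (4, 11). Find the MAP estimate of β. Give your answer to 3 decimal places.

log p(β | y) = −Σ(yᵢ − βxᵢ)²/(2·1) − β²/(2·9) + const.
Setting the derivative to zero: Σxᵢ(yᵢ − βxᵢ)/1 − β/9 = 0, so β = Σxᵢyᵢ / (Σxᵢ² + σ²/τ²).
Σxᵢyᵢ = 4·5 + 1·1 + 4·11 = 65; Σxᵢ² = 33; σ²/τ² = 1/9.
β̂_MAP = 65 / (33 + 1/9) = 65/(298/9) = 585/298 ≈ 1.963.

β̂_MAP = 1.963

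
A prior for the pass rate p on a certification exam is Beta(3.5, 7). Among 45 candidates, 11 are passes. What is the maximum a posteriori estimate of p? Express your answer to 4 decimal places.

Prior: Beta(3.5, 7).
Data: 11 successes in 45 trials. The binomial likelihood contributes p^11(1−p)^34, so the posterior is Beta(3.5+11, 7+34) = Beta(14.5, 41).
For Beta(a, b) with a, b > 1 the mode is (a−1)/(a+b−2) = 13.5/53.5 ≈ 0.2523.

p̂_MAP = 0.2523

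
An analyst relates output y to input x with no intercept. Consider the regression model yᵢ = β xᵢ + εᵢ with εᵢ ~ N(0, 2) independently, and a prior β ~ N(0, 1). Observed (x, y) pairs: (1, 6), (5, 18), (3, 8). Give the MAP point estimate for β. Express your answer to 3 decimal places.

log p(β | y) = −Σ(yᵢ − βxᵢ)²/(2·2) − β²/(2·1) + const.
Setting the derivative to zero: Σxᵢ(yᵢ − βxᵢ)/2 − β/1 = 0, so β = Σxᵢyᵢ / (Σxᵢ² + σ²/τ²).
Σxᵢyᵢ = 1·6 + 5·18 + 3·8 = 120; Σxᵢ² = 35; σ²/τ² = 2.
β̂_MAP = 120 / (35 + 2) = 120/37 ≈ 3.243.

β̂_MAP = 3.243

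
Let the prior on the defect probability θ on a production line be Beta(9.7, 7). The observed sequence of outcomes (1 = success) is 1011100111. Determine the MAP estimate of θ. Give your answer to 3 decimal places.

θ̂_MAP = 0.636

Prior: Beta(9.7, 7).
Data: 7 successes in 10 trials (from the sequence). The binomial likelihood contributes θ^7(1−θ)^3, so the posterior is Beta(9.7+7, 7+3) = Beta(16.7, 10).
For Beta(a, b) with a, b > 1 the mode is (a−1)/(a+b−2) = 15.7/24.7 ≈ 0.636.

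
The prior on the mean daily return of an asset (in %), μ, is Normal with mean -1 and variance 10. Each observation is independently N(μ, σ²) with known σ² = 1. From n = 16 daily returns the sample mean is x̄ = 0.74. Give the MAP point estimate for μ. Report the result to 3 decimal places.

μ̂_MAP = 0.729

n = 16, x̄ = 0.74.
For a Normal prior and Normal likelihood with known variance, the posterior is Normal; its mode equals its mean, the precision-weighted average.
Prior precision 1/σ₀² = 1/10 = 0.1; data precision n/σ² = 16/1 = 16.
μ̂ = (0.1·(-1) + 16·0.74) / (0.1 + 16) = 11.74/16.1 = 587/805 ≈ 0.729.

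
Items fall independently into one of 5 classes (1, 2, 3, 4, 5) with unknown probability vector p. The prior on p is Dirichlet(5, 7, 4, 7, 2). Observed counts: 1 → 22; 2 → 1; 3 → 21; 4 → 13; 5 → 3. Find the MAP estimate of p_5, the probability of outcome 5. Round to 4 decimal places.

The posterior is Dirichlet(αᵢ + nᵢ) = Dirichlet(27, 8, 25, 20, 5).
For a Dirichlet(a₁,…,a_K) with all aᵢ > 1, the mode has j-th component (aⱼ − 1)/(Σaᵢ − K).
Here Σaᵢ = 85 and K = 5, so p_5 = (5 − 1)/(85 − 5) = 4/80 ≈ 0.0500.

MAP estimate: 0.0500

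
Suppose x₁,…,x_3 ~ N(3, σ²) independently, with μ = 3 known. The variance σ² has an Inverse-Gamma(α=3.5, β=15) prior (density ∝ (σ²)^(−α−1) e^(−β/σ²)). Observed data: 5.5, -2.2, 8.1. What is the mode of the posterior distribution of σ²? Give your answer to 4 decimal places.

σ̂²_MAP = 7.4417

Sum of squared deviations about the known mean: SS = (5.5−3)² + (-2.2−3)² + (8.1−3)² = 59.3.
The Normal likelihood contributes (σ²)^(−n/2) exp(−SS/(2σ²)), so the posterior is Inverse-Gamma(α + n/2, β + SS/2) = Inverse-Gamma(5, 44.65).
The mode of Inverse-Gamma(a, b) is b/(a+1) = 44.65/6 ≈ 7.4417.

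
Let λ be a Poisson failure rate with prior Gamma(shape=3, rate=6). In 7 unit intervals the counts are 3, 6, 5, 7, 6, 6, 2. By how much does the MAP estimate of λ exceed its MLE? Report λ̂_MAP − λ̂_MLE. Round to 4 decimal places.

Σxᵢ = 35. Posterior is Gamma(38, 13); MAP = (38−1)/13 = 37/13 ≈ 2.84615.
MLE = x̄ = 35/7 ≈ 5.00000.
Difference = 37/13 − 35/7 = -28/13 ≈ -2.1538.

MAP − MLE = -2.1538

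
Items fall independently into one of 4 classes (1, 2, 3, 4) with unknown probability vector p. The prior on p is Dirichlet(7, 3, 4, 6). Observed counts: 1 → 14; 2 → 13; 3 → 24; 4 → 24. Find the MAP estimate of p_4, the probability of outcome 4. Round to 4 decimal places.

MAP estimate: 0.3187

The posterior is Dirichlet(αᵢ + nᵢ) = Dirichlet(21, 16, 28, 30).
For a Dirichlet(a₁,…,a_K) with all aᵢ > 1, the mode has j-th component (aⱼ − 1)/(Σaᵢ − K).
Here Σaᵢ = 95 and K = 4, so p_4 = (30 − 1)/(95 − 4) = 29/91 ≈ 0.3187.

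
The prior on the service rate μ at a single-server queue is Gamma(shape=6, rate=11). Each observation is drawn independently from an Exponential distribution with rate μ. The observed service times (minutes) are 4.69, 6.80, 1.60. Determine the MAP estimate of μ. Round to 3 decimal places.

The Exponential(rate=μ) likelihood is ∝ μ^n e^(−μΣtᵢ). Here n = 3 and Σtᵢ = 4.69 + 6.80 + 1.60 = 13.09.
Posterior ∝ μ^5e^(−11μ) · μ^3e^(−13.09μ) = μ^8e^(−24.09μ), i.e. Gamma(9, 24.09).
Mode = (a−1)/b = 8/24.09 ≈ 0.332.

μ̂_MAP = 0.332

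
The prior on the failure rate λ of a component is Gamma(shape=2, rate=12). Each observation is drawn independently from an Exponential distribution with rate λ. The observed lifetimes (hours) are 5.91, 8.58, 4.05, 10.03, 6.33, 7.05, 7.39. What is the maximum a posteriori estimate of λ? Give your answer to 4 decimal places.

λ̂_MAP = 0.1304

The Exponential(rate=λ) likelihood is ∝ λ^n e^(−λΣtᵢ). Here n = 7 and Σtᵢ = 5.91 + 8.58 + 4.05 + 10.03 + 6.33 + 7.05 + 7.39 = 49.34.
Posterior ∝ λe^(−12λ) · λ^7e^(−49.34λ) = λ^8e^(−61.34λ), i.e. Gamma(9, 61.34).
Mode = (a−1)/b = 8/61.34 ≈ 0.1304.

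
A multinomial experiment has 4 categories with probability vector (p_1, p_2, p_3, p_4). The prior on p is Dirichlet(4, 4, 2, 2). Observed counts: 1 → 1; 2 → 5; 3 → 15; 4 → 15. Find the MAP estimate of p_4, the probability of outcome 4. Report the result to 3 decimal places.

MAP estimate: 0.364

The posterior is Dirichlet(αᵢ + nᵢ) = Dirichlet(5, 9, 17, 17).
For a Dirichlet(a₁,…,a_K) with all aᵢ > 1, the mode has j-th component (aⱼ − 1)/(Σaᵢ − K).
Here Σaᵢ = 48 and K = 4, so p_4 = (17 − 1)/(48 − 4) = 16/44 ≈ 0.364.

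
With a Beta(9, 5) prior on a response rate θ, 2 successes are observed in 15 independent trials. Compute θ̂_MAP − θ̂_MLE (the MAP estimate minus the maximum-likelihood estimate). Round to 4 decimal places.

Posterior is Beta(11, 18); MAP = (11−1)/(29−2) = 10/27 ≈ 0.37037.
MLE ignores the prior: θ̂_MLE = k/n = 2/15 ≈ 0.13333.
Difference = 10/27 − 2/15 = 32/135 ≈ 0.2370.

MAP − MLE = 0.2370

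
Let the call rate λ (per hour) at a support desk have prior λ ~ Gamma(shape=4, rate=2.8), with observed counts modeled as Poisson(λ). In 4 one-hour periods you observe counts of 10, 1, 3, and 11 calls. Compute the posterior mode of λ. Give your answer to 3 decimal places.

Σxᵢ = 10+1+3+11 = 25, with n = 4.
Posterior ∝ λ^3e^(−2.8λ) · λ^25e^(−4λ) = λ^28e^(−6.8λ), i.e. Gamma(shape=29, rate=6.8).
The mode of a Gamma(a, b) with a ≥ 1 (shape–rate) is (a−1)/b = 28/6.8 ≈ 4.118.

λ̂_MAP = 4.118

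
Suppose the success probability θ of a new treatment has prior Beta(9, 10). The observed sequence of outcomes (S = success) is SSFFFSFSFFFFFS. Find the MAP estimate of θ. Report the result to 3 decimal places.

θ̂_MAP = 0.419

Prior: Beta(9, 10).
Data: 5 successes in 14 trials (from the sequence). The binomial likelihood contributes θ^5(1−θ)^9, so the posterior is Beta(9+5, 10+9) = Beta(14, 19).
For Beta(a, b) with a, b > 1 the mode is (a−1)/(a+b−2) = 13/31 ≈ 0.419.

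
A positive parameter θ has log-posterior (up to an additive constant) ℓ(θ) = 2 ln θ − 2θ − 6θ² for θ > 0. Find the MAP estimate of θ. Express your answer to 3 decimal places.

ℓ'(θ) = 2/θ − 2 − 12θ. Setting this to zero and multiplying by θ: 12θ² + 2θ − 2 = 0.
θ = (−2 + √(2² + 4·12·2)) / (2·12) = (−2 + √100) / 24 = (−2 + 10)/24 = 1/3.
ℓ''(θ) = −2/θ² − 12 < 0, confirming a maximum.

θ̂_MAP = 0.333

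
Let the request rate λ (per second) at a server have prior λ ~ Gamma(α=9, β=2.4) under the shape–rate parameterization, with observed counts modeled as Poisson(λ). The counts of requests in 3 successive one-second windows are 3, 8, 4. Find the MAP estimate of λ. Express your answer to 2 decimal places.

Σxᵢ = 3+8+4 = 15, with n = 3.
Posterior ∝ λ^8e^(−2.4λ) · λ^15e^(−3λ) = λ^23e^(−5.4λ), i.e. Gamma(shape=24, rate=5.4).
The mode of a Gamma(a, b) with a ≥ 1 (shape–rate) is (a−1)/b = 23/5.4 ≈ 4.26.

λ̂_MAP = 4.26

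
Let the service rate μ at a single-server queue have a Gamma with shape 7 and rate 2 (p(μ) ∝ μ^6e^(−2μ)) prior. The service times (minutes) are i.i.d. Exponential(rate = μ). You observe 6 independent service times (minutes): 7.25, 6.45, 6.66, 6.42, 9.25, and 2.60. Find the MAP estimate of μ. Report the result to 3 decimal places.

The Exponential(rate=μ) likelihood is ∝ μ^n e^(−μΣtᵢ). Here n = 6 and Σtᵢ = 7.25 + 6.45 + 6.66 + 6.42 + 9.25 + 2.60 = 38.63.
Posterior ∝ μ^6e^(−2μ) · μ^6e^(−38.63μ) = μ^12e^(−40.63μ), i.e. Gamma(13, 40.63).
Mode = (a−1)/b = 12/40.63 ≈ 0.295.

μ̂_MAP = 0.295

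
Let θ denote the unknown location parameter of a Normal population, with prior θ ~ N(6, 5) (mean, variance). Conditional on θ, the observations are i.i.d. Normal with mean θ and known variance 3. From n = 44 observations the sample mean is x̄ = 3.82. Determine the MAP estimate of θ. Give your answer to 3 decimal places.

θ̂_MAP = 3.849

n = 44, x̄ = 3.82.
For a Normal prior and Normal likelihood with known variance, the posterior is Normal; its mode equals its mean, the precision-weighted average.
Prior precision 1/σ₀² = 1/5 = 0.2; data precision n/σ² = 44/3.
θ̂ = (0.2·6 + (44/3)·3.82) / (0.2 + 44/3) = (4292/75)/(223/15) = 4292/1115 ≈ 3.849.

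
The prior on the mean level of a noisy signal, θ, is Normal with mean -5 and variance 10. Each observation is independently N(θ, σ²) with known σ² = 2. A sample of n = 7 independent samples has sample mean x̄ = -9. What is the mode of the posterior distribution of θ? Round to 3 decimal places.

n = 7, x̄ = -9.
For a Normal prior and Normal likelihood with known variance, the posterior is Normal; its mode equals its mean, the precision-weighted average.
Prior precision 1/σ₀² = 1/10 = 0.1; data precision n/σ² = 7/2 = 3.5.
θ̂ = (0.1·(-5) + 3.5·(-9)) / (0.1 + 3.5) = (-32)/3.6 = -80/9 ≈ -8.889.

θ̂_MAP = -8.889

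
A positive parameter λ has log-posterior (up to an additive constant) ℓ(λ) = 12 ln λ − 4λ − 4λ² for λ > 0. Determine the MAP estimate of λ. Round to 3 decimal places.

λ̂_MAP = 1.000

ℓ'(λ) = 12/λ − 4 − 8λ. Setting this to zero and multiplying by λ: 8λ² + 4λ − 12 = 0.
λ = (−4 + √(4² + 4·8·12)) / (2·8) = (−4 + √400) / 16 = (−4 + 20)/16 = 1.
ℓ''(λ) = −12/λ² − 8 < 0, confirming a maximum.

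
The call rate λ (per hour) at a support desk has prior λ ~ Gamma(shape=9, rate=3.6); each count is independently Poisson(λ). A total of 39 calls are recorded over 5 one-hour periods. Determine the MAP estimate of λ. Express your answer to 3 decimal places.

Σxᵢ = 39, n = 5.
Posterior ∝ λ^8e^(−3.6λ) · λ^39e^(−5λ) = λ^47e^(−8.6λ), i.e. Gamma(shape=48, rate=8.6).
The mode of a Gamma(a, b) with a ≥ 1 (shape–rate) is (a−1)/b = 47/8.6 ≈ 5.465.

λ̂_MAP = 5.465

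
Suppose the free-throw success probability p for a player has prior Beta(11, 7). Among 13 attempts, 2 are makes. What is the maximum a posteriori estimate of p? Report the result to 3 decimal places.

p̂_MAP = 0.414

Prior: Beta(11, 7).
Data: 2 successes in 13 trials. The binomial likelihood contributes p^2(1−p)^11, so the posterior is Beta(11+2, 7+11) = Beta(13, 18).
For Beta(a, b) with a, b > 1 the mode is (a−1)/(a+b−2) = 12/29 ≈ 0.414.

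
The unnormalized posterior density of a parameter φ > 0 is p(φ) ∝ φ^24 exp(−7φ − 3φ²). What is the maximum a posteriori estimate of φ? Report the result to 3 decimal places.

φ̂_MAP = 1.500

ℓ'(φ) = 24/φ − 7 − 6φ. Setting this to zero and multiplying by φ: 6φ² + 7φ − 24 = 0.
φ = (−7 + √(7² + 4·6·24)) / (2·6) = (−7 + √625) / 12 = (−7 + 25)/12 = 3/2.
ℓ''(φ) = −24/φ² − 6 < 0, confirming a maximum.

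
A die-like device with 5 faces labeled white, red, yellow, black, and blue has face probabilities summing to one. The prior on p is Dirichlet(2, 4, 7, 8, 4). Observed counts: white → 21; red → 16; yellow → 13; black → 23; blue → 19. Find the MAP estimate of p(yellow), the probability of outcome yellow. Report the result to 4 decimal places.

MAP estimate of p(yellow) = 0.1696

The posterior is Dirichlet(αᵢ + nᵢ) = Dirichlet(23, 20, 20, 31, 23).
For a Dirichlet(a₁,…,a_K) with all aᵢ > 1, the mode has j-th component (aⱼ − 1)/(Σaᵢ − K).
Here Σaᵢ = 117 and K = 5, so p(yellow) = (20 − 1)/(117 − 5) = 19/112 ≈ 0.1696.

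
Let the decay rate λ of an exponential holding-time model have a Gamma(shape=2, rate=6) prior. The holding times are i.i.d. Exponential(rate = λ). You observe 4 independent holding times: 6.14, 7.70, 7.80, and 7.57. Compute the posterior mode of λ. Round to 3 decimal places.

λ̂_MAP = 0.142

The Exponential(rate=λ) likelihood is ∝ λ^n e^(−λΣtᵢ). Here n = 4 and Σtᵢ = 6.14 + 7.70 + 7.80 + 7.57 = 29.21.
Posterior ∝ λe^(−6λ) · λ^4e^(−29.21λ) = λ^5e^(−35.21λ), i.e. Gamma(6, 35.21).
Mode = (a−1)/b = 5/35.21 ≈ 0.142.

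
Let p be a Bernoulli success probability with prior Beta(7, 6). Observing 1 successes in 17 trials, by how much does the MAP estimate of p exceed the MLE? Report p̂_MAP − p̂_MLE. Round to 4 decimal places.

Posterior is Beta(8, 22); MAP = (8−1)/(30−2) = 7/28 ≈ 0.25000.
MLE ignores the prior: p̂_MLE = k/n = 1/17 ≈ 0.05882.
Difference = 7/28 − 1/17 = 13/68 ≈ 0.1912.

MAP − MLE = 0.1912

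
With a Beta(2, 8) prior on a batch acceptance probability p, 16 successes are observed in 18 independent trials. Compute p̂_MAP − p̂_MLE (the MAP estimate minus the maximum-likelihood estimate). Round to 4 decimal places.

Posterior is Beta(18, 10); MAP = (18−1)/(28−2) = 17/26 ≈ 0.65385.
MLE ignores the prior: p̂_MLE = k/n = 16/18 ≈ 0.88889.
Difference = 17/26 − 16/18 = -55/234 ≈ -0.2350.

MAP − MLE = -0.2350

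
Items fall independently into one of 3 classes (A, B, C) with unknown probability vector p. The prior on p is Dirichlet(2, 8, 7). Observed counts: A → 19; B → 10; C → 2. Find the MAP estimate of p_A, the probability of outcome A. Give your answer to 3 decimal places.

The posterior is Dirichlet(αᵢ + nᵢ) = Dirichlet(21, 18, 9).
For a Dirichlet(a₁,…,a_K) with all aᵢ > 1, the mode has j-th component (aⱼ − 1)/(Σaᵢ − K).
Here Σaᵢ = 48 and K = 3, so p_A = (21 − 1)/(48 − 3) = 20/45 ≈ 0.444.

MAP estimate of p_A = 0.444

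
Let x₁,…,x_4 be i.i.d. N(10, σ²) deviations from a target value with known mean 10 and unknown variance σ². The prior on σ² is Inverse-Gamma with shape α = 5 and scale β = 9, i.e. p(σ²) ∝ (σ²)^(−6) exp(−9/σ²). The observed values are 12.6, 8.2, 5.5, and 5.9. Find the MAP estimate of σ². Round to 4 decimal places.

σ̂²_MAP = 4.0663

Sum of squared deviations about the known mean: SS = (12.6−10)² + (8.2−10)² + (5.5−10)² + (5.9−10)² = 47.06.
The Normal likelihood contributes (σ²)^(−n/2) exp(−SS/(2σ²)), so the posterior is Inverse-Gamma(α + n/2, β + SS/2) = Inverse-Gamma(7, 32.53).
The mode of Inverse-Gamma(a, b) is b/(a+1) = 32.53/8 ≈ 4.0663.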